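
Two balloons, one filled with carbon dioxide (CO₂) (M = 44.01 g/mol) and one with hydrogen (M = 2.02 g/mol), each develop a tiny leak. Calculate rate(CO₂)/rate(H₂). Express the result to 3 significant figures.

By Graham's law, rate_CO₂/rate_H₂ = √(M_H₂/M_CO₂) = √(2.02/44.01) = √0.04590 = 0.214.

0.214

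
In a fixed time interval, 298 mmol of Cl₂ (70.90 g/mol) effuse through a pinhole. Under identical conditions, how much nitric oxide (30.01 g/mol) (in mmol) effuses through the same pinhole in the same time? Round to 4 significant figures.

Graham's law gives rate_NO/rate_Cl₂ = √(M_Cl₂/M_NO) = √(70.90/30.01) = √2.363 = 1.537.
So the amount for NO is 298 × 1.537 = 458.0 mmol.

458.0 mmol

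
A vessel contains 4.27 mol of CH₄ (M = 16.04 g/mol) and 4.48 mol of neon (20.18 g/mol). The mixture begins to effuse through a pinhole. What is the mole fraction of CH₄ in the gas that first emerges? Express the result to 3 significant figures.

The effusion rate of species i is ∝ p_i/√M_i ∝ n_i/√M_i.
Mole fraction of CH₄ in the effusate = (n_CH₄/√M_CH₄) / (n_CH₄/√M_CH₄ + n_Ne/√M_Ne)
= (4.27/√16.04) / (4.27/√16.04 + 4.48/√20.18) = 1.066/(1.066 + 0.9973) = 0.517.

0.517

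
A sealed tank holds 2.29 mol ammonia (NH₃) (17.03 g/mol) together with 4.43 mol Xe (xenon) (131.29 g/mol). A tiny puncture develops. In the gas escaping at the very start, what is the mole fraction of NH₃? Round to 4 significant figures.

0.5894

Effusion rate of each component ∝ n_i/√M_i (partial pressure × 1/√M).
So x_NH₃ in the escaping gas = (n_NH₃/√M_NH₃) / Σ(n_i/√M_i)
= (2.29/√17.03) / (2.29/√17.03 + 4.43/√131.29) = 0.5549/(0.5549 + 0.3866) = 0.5894.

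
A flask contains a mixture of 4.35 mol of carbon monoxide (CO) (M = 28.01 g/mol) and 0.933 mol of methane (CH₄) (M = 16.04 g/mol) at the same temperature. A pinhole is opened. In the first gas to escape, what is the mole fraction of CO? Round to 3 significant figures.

0.779

Rate_i ∝ x_i/√M_i (Graham's law weighted by mole fraction), so the effusate composition follows n_i/√M_i.
So x_CO in the escaping gas = (n_CO/√M_CO) / Σ(n_i/√M_i)
= (4.35/√28.01) / (4.35/√28.01 + 0.933/√16.04) = 0.8219/(0.8219 + 0.2330) = 0.779.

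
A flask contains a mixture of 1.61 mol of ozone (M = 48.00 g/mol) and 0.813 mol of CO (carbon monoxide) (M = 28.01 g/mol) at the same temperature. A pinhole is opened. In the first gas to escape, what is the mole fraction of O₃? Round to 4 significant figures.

0.6020

Rate_i ∝ x_i/√M_i (Graham's law weighted by mole fraction), so the effusate composition follows n_i/√M_i.
x_O₃(eff) = (n_O₃/√M_O₃) / (n_O₃/√M_O₃ + n_CO/√M_CO)
= (1.61/√48.00) / (1.61/√48.00 + 0.813/√28.01) = 0.2324/(0.2324 + 0.1536) = 0.6020.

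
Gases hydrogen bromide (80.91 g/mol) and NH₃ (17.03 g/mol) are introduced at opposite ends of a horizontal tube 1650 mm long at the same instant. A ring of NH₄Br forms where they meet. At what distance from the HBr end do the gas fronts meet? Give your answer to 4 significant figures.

The fronts meet when d_HBr + d_NH₃ = L with d_HBr/d_NH₃ = √(M_NH₃/M_HBr) (Graham's law). Here √(M_NH₃/M_HBr) = √(17.03/80.91) = 0.4588.
With d_HBr + d_NH₃ = 1650 mm, d_NH₃ = 1650/(1 + 0.4588) = 1131 mm.
d_HBr = 1650 − 1131 = 518.9 mm.

518.9 mm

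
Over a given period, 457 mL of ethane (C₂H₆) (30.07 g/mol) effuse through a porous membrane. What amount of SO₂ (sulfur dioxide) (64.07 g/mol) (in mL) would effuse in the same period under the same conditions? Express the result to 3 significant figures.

Since effusion rate ∝ 1/√M, rate_SO₂/rate_C₂H₆ = √(M_C₂H₆/M_SO₂) = √(30.07/64.07) = √0.4693 = 0.6851.
So the volume for SO₂ is 457 × 0.6851 = 313 mL.

313 mL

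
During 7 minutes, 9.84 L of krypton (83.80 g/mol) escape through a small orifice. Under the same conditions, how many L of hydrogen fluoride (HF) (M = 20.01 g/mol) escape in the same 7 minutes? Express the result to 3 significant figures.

20.1 L

Graham's law gives rate_HF/rate_Kr = √(M_Kr/M_HF) = √(83.80/20.01) = √4.188 = 2.046.
So the volume for HF is 9.84 × 2.046 = 20.1 L.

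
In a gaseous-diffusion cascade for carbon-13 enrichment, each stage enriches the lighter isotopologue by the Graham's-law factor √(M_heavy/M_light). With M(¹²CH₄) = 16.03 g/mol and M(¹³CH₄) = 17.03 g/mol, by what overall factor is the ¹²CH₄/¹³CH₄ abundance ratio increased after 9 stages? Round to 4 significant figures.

Each stage multiplies the ratio by α = √(17.03/16.03), so after 9 stages the overall factor is α^9 = (17.03/16.03)^(9/2).
= 1.06238^(9/2) = 1.313.

1.313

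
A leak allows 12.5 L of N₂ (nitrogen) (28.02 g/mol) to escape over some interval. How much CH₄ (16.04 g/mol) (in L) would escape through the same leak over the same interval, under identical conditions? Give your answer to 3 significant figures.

From Graham's law, rate_CH₄/rate_N₂ = √(M_N₂/M_CH₄) = √(28.02/16.04) = √1.747 = 1.322.
So the volume for CH₄ is 12.5 × 1.322 = 16.5 L.

16.5 L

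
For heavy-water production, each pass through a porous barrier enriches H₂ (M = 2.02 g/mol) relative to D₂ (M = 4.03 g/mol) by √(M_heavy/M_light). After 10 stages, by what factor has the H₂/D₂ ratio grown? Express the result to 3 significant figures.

After 10 stages the ratio has grown by (√(4.03/2.02))^10 = (4.03/2.02)^(10/2).
= 1.99505^5 = 31.6.

31.6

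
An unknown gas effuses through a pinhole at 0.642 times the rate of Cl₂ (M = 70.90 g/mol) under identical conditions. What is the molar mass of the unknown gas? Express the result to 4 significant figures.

172.0 g/mol

By Graham's law, rate_X/rate_Cl₂ = √(M_Cl₂/M_X).
0.642 = √(70.90/M_X)
M_X = 70.90 / 0.642² = 70.90 / 0.4122 = 172.0 g/mol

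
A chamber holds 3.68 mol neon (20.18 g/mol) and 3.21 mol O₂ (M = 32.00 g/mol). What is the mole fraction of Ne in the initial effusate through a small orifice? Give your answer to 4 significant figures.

0.5908

Each component's effusion rate ∝ (its partial pressure)·(1/√M) ∝ n_i/√M_i.
x_Ne(eff) = (n_Ne/√M_Ne) / (n_Ne/√M_Ne + n_O₂/√M_O₂)
= (3.68/√20.18) / (3.68/√20.18 + 3.21/√32.00) = 0.8192/(0.8192 + 0.5675) = 0.5908.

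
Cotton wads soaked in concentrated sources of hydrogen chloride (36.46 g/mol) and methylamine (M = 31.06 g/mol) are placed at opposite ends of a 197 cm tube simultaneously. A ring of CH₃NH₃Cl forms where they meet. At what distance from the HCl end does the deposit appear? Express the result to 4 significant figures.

94.55 cm

In equal time, each gas travels a distance ∝ its rate ∝ 1/√M, so d_HCl/d_CH₃NH₂ = √(M_CH₃NH₂/M_HCl) = √(31.06/36.46) = 0.9230.
With d_HCl + d_CH₃NH₂ = 197 cm, d_CH₃NH₂ = 197/(1 + 0.9230) = 102.4 cm.
d_HCl = 197 − 102.4 = 94.55 cm.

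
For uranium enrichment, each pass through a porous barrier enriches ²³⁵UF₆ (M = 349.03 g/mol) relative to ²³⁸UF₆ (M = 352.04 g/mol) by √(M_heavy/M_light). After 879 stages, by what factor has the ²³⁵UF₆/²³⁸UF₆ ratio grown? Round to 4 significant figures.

43.55

The single-stage factor is √(M_heavy/M_light), so 879 stages give [√(352.04/349.03)]^879 = (352.04/349.03)^(879/2).
= 1.00862^(879/2) = 43.55.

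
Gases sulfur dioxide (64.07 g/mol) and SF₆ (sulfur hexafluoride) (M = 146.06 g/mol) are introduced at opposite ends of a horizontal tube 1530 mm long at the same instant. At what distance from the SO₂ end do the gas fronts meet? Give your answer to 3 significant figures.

The fronts meet when d_SO₂ + d_SF₆ = L with d_SO₂/d_SF₆ = √(M_SF₆/M_SO₂) (Graham's law). Here √(M_SF₆/M_SO₂) = √(146.06/64.07) = 1.510.
With d_SO₂ + d_SF₆ = 1530 mm, d_SF₆ = 1530/(1 + 1.510) = 609.6 mm.
d_SO₂ = 1530 − 609.6 = 920 mm.

920 mm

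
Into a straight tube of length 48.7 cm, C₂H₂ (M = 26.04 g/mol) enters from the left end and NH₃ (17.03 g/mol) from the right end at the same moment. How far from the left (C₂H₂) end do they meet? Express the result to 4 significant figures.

Distances travelled in equal time are proportional to diffusion rates, so d_C₂H₂/d_NH₃ = √(M_NH₃/M_C₂H₂) = √(17.03/26.04) = 0.8087.
With d_C₂H₂ + d_NH₃ = 48.7 cm, d_NH₃ = 48.7/(1 + 0.8087) = 26.93 cm.
d_C₂H₂ = 48.7 − 26.93 = 21.77 cm.

21.77 cm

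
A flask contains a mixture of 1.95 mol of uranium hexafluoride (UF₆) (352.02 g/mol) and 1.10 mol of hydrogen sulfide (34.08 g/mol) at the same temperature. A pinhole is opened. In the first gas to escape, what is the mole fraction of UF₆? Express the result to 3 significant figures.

Each component's effusion rate ∝ (its partial pressure)·(1/√M) ∝ n_i/√M_i.
Mole fraction of UF₆ in the effusate = (n_UF₆/√M_UF₆) / (n_UF₆/√M_UF₆ + n_H₂S/√M_H₂S)
= (1.95/√352.02) / (1.95/√352.02 + 1.10/√34.08) = 0.1039/(0.1039 + 0.1884) = 0.355.

0.355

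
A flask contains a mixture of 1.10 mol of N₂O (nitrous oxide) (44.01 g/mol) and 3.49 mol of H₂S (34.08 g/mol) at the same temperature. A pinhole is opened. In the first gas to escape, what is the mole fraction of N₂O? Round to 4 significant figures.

The effusion rate of species i is ∝ p_i/√M_i ∝ n_i/√M_i.
Mole fraction of N₂O in the effusate = (n_N₂O/√M_N₂O) / (n_N₂O/√M_N₂O + n_H₂S/√M_H₂S)
= (1.10/√44.01) / (1.10/√44.01 + 3.49/√34.08) = 0.1658/(0.1658 + 0.5978) = 0.2171.

0.2171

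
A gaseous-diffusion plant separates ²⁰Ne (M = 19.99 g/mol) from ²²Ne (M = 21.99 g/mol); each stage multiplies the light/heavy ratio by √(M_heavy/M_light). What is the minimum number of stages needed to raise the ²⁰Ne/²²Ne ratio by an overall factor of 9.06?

Per stage α = (21.99/19.99)^(1/2) = 1.10005^0.5, giving ln α = 0.04768.
Need α^N ≥ 9.06 ⇒ N ≥ ln(9.06) / ln α = 2.204 / 0.04768 = 46.22.
Rounding up, N = 47 stages.

47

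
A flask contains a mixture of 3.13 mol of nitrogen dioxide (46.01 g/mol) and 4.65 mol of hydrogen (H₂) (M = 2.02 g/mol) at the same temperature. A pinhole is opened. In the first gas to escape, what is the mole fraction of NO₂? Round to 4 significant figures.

0.1236

Rate_i ∝ x_i/√M_i (Graham's law weighted by mole fraction), so the effusate composition follows n_i/√M_i.
Mole fraction of NO₂ in the effusate = (n_NO₂/√M_NO₂) / (n_NO₂/√M_NO₂ + n_H₂/√M_H₂)
= (3.13/√46.01) / (3.13/√46.01 + 4.65/√2.02) = 0.4614/(0.4614 + 3.272) = 0.1236.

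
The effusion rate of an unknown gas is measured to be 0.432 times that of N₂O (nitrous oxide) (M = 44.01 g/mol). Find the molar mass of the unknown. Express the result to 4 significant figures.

235.8 g/mol

Graham's law gives rate_X/rate_N₂O = √(M_N₂O/M_X).
0.432 = √(44.01/M_X)
M_X = 44.01 / 0.432² = 44.01 / 0.1866 = 235.8 g/mol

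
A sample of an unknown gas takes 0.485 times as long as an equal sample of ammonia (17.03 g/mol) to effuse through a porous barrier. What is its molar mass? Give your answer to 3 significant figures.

Graham's law gives t_X/t_NH₃ = √(M_X/M_NH₃).
0.485 = √(M_X/17.03)
M_X = 17.03 × 0.485² = 17.03 × 0.2352 = 4.01 g/mol

4.01 g/mol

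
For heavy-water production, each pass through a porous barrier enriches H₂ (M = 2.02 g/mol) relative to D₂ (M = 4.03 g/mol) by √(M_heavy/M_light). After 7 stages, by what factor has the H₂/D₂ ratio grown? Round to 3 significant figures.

11.2

Each stage multiplies the ratio by α = √(4.03/2.02), so after 7 stages the overall factor is α^7 = (4.03/2.02)^(7/2).
= 1.99505^(7/2) = 11.2.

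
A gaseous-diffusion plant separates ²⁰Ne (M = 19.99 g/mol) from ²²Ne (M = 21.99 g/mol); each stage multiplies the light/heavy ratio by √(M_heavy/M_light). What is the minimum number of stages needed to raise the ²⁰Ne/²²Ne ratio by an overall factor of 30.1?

Single-stage factor α = √(21.99/19.99), so ln α = ½ ln(1.10005) = 0.04768.
Need α^N ≥ 30.1 ⇒ N ≥ ln(30.1) / ln α = 3.405 / 0.04768 = 71.41.
Rounding up, N = 72 stages.

72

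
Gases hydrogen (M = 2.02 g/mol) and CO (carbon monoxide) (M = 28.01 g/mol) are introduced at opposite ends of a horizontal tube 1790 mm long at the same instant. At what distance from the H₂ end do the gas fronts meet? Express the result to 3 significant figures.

1410 mm

Distances travelled in equal time are proportional to diffusion rates, so d_H₂/d_CO = √(M_CO/M_H₂) = √(28.01/2.02) = 3.724.
With d_H₂ + d_CO = 1790 mm, d_CO = 1790/(1 + 3.724) = 378.9 mm.
d_H₂ = 1790 − 378.9 = 1410 mm.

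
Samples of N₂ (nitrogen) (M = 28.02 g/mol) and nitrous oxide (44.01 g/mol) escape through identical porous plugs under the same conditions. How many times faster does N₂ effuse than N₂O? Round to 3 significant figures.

1.25

Using Graham's law: rate_N₂/rate_N₂O = √(M_N₂O/M_N₂) = √(44.01/28.02) = √1.571 = 1.25.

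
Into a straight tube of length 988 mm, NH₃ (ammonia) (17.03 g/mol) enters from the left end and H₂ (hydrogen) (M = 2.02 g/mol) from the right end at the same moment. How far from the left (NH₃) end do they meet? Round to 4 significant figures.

253.1 mm

Graham's law gives d_NH₃/d_H₂ = rate_NH₃/rate_H₂ = √(M_H₂/M_NH₃) = √(2.02/17.03) = 0.3444.
With d_NH₃ + d_H₂ = 988 mm, d_H₂ = 988/(1 + 0.3444) = 734.9 mm.
d_NH₃ = 988 − 734.9 = 253.1 mm.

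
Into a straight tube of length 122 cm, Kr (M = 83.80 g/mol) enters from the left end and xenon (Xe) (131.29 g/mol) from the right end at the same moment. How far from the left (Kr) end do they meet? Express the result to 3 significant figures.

67.8 cm

Distances travelled in equal time are proportional to diffusion rates, so d_Kr/d_Xe = √(M_Xe/M_Kr) = √(131.29/83.80) = 1.252.
With d_Kr + d_Xe = 122 cm, d_Xe = 122/(1 + 1.252) = 54.18 cm.
d_Kr = 122 − 54.18 = 67.8 cm.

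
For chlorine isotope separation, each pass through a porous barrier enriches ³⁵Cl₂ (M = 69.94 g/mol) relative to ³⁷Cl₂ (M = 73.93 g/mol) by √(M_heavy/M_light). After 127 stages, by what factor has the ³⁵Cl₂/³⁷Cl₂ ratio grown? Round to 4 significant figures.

Each stage multiplies the ratio by α = √(73.93/69.94), so after 127 stages the overall factor is α^127 = (73.93/69.94)^(127/2).
= 1.05705^(127/2) = 33.89.

33.89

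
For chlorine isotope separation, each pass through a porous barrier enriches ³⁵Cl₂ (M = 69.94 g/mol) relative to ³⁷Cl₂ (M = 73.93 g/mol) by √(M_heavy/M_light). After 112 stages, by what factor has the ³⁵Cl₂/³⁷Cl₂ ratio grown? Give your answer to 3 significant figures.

22.4

The single-stage factor is √(M_heavy/M_light), so 112 stages give [√(73.93/69.94)]^112 = (73.93/69.94)^(112/2).
= 1.05705^56 = 22.4.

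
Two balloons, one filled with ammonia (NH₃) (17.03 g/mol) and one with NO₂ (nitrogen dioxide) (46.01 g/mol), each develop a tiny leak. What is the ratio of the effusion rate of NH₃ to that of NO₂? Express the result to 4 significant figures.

1.644

Using Graham's law: rate_NH₃/rate_NO₂ = √(M_NO₂/M_NH₃) = √(46.01/17.03) = √2.702 = 1.644.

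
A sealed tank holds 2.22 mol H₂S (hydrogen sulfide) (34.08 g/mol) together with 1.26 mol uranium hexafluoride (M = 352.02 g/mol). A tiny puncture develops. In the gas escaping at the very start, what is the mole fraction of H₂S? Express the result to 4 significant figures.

Each component's effusion rate ∝ (its partial pressure)·(1/√M) ∝ n_i/√M_i.
Mole fraction of H₂S in the effusate = (n_H₂S/√M_H₂S) / (n_H₂S/√M_H₂S + n_UF₆/√M_UF₆)
= (2.22/√34.08) / (2.22/√34.08 + 1.26/√352.02) = 0.3803/(0.3803 + 0.06716) = 0.8499.

0.8499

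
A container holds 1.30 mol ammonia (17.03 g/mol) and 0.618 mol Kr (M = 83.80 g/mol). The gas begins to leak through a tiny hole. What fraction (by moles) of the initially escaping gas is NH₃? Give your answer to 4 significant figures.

0.8235

Effusion rate of each component ∝ n_i/√M_i (partial pressure × 1/√M).
So x_NH₃ in the escaping gas = (n_NH₃/√M_NH₃) / Σ(n_i/√M_i)
= (1.30/√17.03) / (1.30/√17.03 + 0.618/√83.80) = 0.3150/(0.3150 + 0.06751) = 0.8235.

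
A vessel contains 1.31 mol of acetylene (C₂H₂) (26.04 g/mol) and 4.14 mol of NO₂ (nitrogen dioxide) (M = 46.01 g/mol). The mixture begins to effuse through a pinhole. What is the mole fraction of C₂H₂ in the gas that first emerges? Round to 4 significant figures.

Effusion rate of each component ∝ n_i/√M_i (partial pressure × 1/√M).
So x_C₂H₂ in the escaping gas = (n_C₂H₂/√M_C₂H₂) / Σ(n_i/√M_i)
= (1.31/√26.04) / (1.31/√26.04 + 4.14/√46.01) = 0.2567/(0.2567 + 0.6103) = 0.2961.

0.2961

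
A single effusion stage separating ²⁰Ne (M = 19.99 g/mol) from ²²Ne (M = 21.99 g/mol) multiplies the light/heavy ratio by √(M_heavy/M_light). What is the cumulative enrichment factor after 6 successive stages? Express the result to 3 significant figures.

1.33

Overall factor = α^6 with α = √(21.99/19.99), i.e. (21.99/19.99)^(6/2).
= 1.10005^3 = 1.33.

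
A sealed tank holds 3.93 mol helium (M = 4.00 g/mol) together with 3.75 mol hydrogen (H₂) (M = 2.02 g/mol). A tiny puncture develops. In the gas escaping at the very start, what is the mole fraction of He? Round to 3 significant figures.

Each component's effusion rate ∝ (its partial pressure)·(1/√M) ∝ n_i/√M_i.
So x_He in the escaping gas = (n_He/√M_He) / Σ(n_i/√M_i)
= (3.93/√4.00) / (3.93/√4.00 + 3.75/√2.02) = 1.965/(1.965 + 2.638) = 0.427.

0.427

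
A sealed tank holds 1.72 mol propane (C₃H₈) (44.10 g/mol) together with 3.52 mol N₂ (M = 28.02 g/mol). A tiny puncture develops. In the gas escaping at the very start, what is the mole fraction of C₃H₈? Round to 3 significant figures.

Effusion rate of each component ∝ n_i/√M_i (partial pressure × 1/√M).
So x_C₃H₈ in the escaping gas = (n_C₃H₈/√M_C₃H₈) / Σ(n_i/√M_i)
= (1.72/√44.10) / (1.72/√44.10 + 3.52/√28.02) = 0.2590/(0.2590 + 0.6650) = 0.280.

0.280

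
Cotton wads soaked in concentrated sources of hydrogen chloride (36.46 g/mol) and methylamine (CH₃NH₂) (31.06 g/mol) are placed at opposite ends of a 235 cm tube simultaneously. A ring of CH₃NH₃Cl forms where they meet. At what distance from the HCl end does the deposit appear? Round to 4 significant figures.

The fronts meet when d_HCl + d_CH₃NH₂ = L with d_HCl/d_CH₃NH₂ = √(M_CH₃NH₂/M_HCl) (Graham's law). Here √(M_CH₃NH₂/M_HCl) = √(31.06/36.46) = 0.9230.
With d_HCl + d_CH₃NH₂ = 235 cm, d_CH₃NH₂ = 235/(1 + 0.9230) = 122.2 cm.
d_HCl = 235 − 122.2 = 112.8 cm.

112.8 cm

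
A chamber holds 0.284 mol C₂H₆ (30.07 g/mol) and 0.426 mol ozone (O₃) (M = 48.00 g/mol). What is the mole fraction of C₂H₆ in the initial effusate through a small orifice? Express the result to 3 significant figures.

0.457

Rate_i ∝ x_i/√M_i (Graham's law weighted by mole fraction), so the effusate composition follows n_i/√M_i.
Mole fraction of C₂H₆ in the effusate = (n_C₂H₆/√M_C₂H₆) / (n_C₂H₆/√M_C₂H₆ + n_O₃/√M_O₃)
= (0.284/√30.07) / (0.284/√30.07 + 0.426/√48.00) = 0.05179/(0.05179 + 0.06149) = 0.457.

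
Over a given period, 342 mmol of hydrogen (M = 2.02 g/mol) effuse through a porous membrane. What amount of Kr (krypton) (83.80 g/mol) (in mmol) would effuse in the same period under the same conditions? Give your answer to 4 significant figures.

Since effusion rate ∝ 1/√M, rate_Kr/rate_H₂ = √(M_H₂/M_Kr) = √(2.02/83.80) = √0.02411 = 0.1553.
So the amount for Kr is 342 × 0.1553 = 53.10 mmol.

53.10 mmol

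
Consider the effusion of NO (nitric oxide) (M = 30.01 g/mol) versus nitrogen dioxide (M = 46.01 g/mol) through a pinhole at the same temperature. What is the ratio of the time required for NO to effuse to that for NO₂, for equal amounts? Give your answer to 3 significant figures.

Graham's law gives t_NO/t_NO₂ = √(M_NO/M_NO₂) = √(30.01/46.01) = √0.6522 = 0.808.

0.808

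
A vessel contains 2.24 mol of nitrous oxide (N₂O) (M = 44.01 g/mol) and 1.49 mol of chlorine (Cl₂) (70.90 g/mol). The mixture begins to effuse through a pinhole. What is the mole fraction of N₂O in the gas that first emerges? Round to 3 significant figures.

0.656

Rate_i ∝ x_i/√M_i (Graham's law weighted by mole fraction), so the effusate composition follows n_i/√M_i.
So x_N₂O in the escaping gas = (n_N₂O/√M_N₂O) / Σ(n_i/√M_i)
= (2.24/√44.01) / (2.24/√44.01 + 1.49/√70.90) = 0.3377/(0.3377 + 0.1770) = 0.656.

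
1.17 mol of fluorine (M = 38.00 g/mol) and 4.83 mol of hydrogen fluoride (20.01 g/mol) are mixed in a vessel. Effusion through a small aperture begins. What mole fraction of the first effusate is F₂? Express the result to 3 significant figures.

0.150

Effusion rate of each component ∝ n_i/√M_i (partial pressure × 1/√M).
So x_F₂ in the escaping gas = (n_F₂/√M_F₂) / Σ(n_i/√M_i)
= (1.17/√38.00) / (1.17/√38.00 + 4.83/√20.01) = 0.1898/(0.1898 + 1.080) = 0.150.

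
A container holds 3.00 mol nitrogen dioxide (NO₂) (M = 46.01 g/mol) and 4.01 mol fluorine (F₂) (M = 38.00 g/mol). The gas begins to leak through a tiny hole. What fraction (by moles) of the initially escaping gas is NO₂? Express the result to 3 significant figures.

0.405

The effusion rate of species i is ∝ p_i/√M_i ∝ n_i/√M_i.
x_NO₂(eff) = (n_NO₂/√M_NO₂) / (n_NO₂/√M_NO₂ + n_F₂/√M_F₂)
= (3.00/√46.01) / (3.00/√46.01 + 4.01/√38.00) = 0.4423/(0.4423 + 0.6505) = 0.405.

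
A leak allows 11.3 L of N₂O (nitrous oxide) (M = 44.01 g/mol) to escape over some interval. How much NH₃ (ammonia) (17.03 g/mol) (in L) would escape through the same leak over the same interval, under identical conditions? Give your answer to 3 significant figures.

18.2 L

Since effusion rate ∝ 1/√M, rate_NH₃/rate_N₂O = √(M_N₂O/M_NH₃) = √(44.01/17.03) = √2.584 = 1.608.
So the volume for NH₃ is 11.3 × 1.608 = 18.2 L.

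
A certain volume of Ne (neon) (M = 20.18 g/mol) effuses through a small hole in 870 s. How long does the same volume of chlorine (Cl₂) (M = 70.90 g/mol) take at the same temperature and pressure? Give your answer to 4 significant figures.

1631 s

Using Graham's law: t_Cl₂/t_Ne = √(M_Cl₂/M_Ne) = √(70.90/20.18) = √3.513 = 1.874.
So the time for Cl₂ is 870 × 1.874 = 1631 s.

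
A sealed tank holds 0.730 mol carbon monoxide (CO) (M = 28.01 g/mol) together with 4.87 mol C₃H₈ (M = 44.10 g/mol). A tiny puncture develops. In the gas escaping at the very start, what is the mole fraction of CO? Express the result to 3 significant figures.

Rate_i ∝ x_i/√M_i (Graham's law weighted by mole fraction), so the effusate composition follows n_i/√M_i.
x_CO(eff) = (n_CO/√M_CO) / (n_CO/√M_CO + n_C₃H₈/√M_C₃H₈)
= (0.730/√28.01) / (0.730/√28.01 + 4.87/√44.10) = 0.1379/(0.1379 + 0.7333) = 0.158.

0.158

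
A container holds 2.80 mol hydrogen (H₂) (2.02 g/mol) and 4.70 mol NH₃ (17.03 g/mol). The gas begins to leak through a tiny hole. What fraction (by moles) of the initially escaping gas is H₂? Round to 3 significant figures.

Rate_i ∝ x_i/√M_i (Graham's law weighted by mole fraction), so the effusate composition follows n_i/√M_i.
x_H₂(eff) = (n_H₂/√M_H₂) / (n_H₂/√M_H₂ + n_NH₃/√M_NH₃)
= (2.80/√2.02) / (2.80/√2.02 + 4.70/√17.03) = 1.970/(1.970 + 1.139) = 0.634.

0.634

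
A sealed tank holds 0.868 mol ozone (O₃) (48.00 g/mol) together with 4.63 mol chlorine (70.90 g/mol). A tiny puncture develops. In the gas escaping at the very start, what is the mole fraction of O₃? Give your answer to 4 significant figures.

0.1856

Each component's effusion rate ∝ (its partial pressure)·(1/√M) ∝ n_i/√M_i.
So x_O₃ in the escaping gas = (n_O₃/√M_O₃) / Σ(n_i/√M_i)
= (0.868/√48.00) / (0.868/√48.00 + 4.63/√70.90) = 0.1253/(0.1253 + 0.5499) = 0.1856.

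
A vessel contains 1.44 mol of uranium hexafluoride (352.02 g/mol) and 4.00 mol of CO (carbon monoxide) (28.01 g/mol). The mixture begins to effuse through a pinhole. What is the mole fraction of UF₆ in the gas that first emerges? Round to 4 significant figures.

Each component's effusion rate ∝ (its partial pressure)·(1/√M) ∝ n_i/√M_i.
So x_UF₆ in the escaping gas = (n_UF₆/√M_UF₆) / Σ(n_i/√M_i)
= (1.44/√352.02) / (1.44/√352.02 + 4.00/√28.01) = 0.07675/(0.07675 + 0.7558) = 0.09219.

0.09219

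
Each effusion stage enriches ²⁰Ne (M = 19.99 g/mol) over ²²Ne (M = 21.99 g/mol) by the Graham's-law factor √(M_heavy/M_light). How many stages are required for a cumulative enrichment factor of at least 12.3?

With α = √(21.99/19.99) per stage, ln α = ½ ln(1.10005) = 0.04768.
Need α^N ≥ 12.3 ⇒ N ≥ ln(12.3) / ln α = 2.510 / 0.04768 = 52.64.
Rounding up, N = 53 stages.

53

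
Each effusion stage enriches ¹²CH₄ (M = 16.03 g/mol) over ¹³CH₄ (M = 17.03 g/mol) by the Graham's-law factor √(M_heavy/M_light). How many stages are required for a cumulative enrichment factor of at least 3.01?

37

Single-stage factor α = √(17.03/16.03), so ln α = ½ ln(1.06238) = 0.03026.
Need α^N ≥ 3.01 ⇒ N ≥ ln(3.01) / ln α = 1.102 / 0.03026 = 36.42.
So at least 37 stages are needed.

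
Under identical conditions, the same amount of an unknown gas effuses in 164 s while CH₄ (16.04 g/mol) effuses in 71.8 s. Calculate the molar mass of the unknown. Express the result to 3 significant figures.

Since effusion rate ∝ 1/√M, t_X/t_CH₄ = √(M_X/M_CH₄).
164/71.8 = 2.284 = √(M_X/16.04)
M_X = 16.04 × 2.284² = 16.04 × 5.217 = 83.7 g/mol

83.7 g/mol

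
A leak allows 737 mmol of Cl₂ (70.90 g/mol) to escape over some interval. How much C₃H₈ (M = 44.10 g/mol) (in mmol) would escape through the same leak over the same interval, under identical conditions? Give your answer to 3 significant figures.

934 mmol

From Graham's law, rate_C₃H₈/rate_Cl₂ = √(M_Cl₂/M_C₃H₈) = √(70.90/44.10) = √1.608 = 1.268.
So the amount for C₃H₈ is 737 × 1.268 = 934 mmol.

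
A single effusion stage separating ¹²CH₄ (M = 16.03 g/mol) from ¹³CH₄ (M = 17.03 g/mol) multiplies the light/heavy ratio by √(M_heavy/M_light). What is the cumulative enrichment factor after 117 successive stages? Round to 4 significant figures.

After 117 stages the ratio has grown by (√(17.03/16.03))^117 = (17.03/16.03)^(117/2).
= 1.06238^(117/2) = 34.47.

34.47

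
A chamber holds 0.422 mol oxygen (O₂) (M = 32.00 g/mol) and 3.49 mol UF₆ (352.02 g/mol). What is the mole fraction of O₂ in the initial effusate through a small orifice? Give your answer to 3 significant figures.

Each component's effusion rate ∝ (its partial pressure)·(1/√M) ∝ n_i/√M_i.
x_O₂(eff) = (n_O₂/√M_O₂) / (n_O₂/√M_O₂ + n_UF₆/√M_UF₆)
= (0.422/√32.00) / (0.422/√32.00 + 3.49/√352.02) = 0.07460/(0.07460 + 0.1860) = 0.286.

0.286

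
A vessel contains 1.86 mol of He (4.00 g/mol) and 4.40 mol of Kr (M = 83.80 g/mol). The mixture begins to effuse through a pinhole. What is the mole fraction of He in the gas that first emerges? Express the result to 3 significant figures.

0.659

The effusion rate of species i is ∝ p_i/√M_i ∝ n_i/√M_i.
Mole fraction of He in the effusate = (n_He/√M_He) / (n_He/√M_He + n_Kr/√M_Kr)
= (1.86/√4.00) / (1.86/√4.00 + 4.40/√83.80) = 0.9300/(0.9300 + 0.4807) = 0.659.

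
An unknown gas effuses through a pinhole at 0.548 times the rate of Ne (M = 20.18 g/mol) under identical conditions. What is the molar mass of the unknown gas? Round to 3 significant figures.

67.2 g/mol

Graham's law gives rate_X/rate_Ne = √(M_Ne/M_X).
0.548 = √(20.18/M_X)
M_X = 20.18 / 0.548² = 20.18 / 0.3003 = 67.2 g/mol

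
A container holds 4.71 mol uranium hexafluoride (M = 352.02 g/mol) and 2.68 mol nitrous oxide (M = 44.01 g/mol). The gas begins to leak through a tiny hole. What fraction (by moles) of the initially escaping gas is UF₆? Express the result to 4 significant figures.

Effusion rate of each component ∝ n_i/√M_i (partial pressure × 1/√M).
x_UF₆(eff) = (n_UF₆/√M_UF₆) / (n_UF₆/√M_UF₆ + n_N₂O/√M_N₂O)
= (4.71/√352.02) / (4.71/√352.02 + 2.68/√44.01) = 0.2510/(0.2510 + 0.4040) = 0.3833.

0.3833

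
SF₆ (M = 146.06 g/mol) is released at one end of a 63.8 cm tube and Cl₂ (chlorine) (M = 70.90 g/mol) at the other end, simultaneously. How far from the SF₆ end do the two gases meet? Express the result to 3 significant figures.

Graham's law gives d_SF₆/d_Cl₂ = rate_SF₆/rate_Cl₂ = √(M_Cl₂/M_SF₆) = √(70.90/146.06) = 0.6967.
With d_SF₆ + d_Cl₂ = 63.8 cm, d_Cl₂ = 63.8/(1 + 0.6967) = 37.60 cm.
d_SF₆ = 63.8 − 37.60 = 26.2 cm.

26.2 cm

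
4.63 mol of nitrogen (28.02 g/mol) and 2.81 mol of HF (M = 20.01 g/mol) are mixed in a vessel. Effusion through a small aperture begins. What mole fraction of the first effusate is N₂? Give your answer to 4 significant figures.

0.5820

The effusion rate of species i is ∝ p_i/√M_i ∝ n_i/√M_i.
So x_N₂ in the escaping gas = (n_N₂/√M_N₂) / Σ(n_i/√M_i)
= (4.63/√28.02) / (4.63/√28.02 + 2.81/√20.01) = 0.8747/(0.8747 + 0.6282) = 0.5820.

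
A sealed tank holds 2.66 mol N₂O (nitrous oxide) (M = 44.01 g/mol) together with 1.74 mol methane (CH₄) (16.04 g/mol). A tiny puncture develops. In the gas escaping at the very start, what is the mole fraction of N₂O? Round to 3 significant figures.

0.480

Rate_i ∝ x_i/√M_i (Graham's law weighted by mole fraction), so the effusate composition follows n_i/√M_i.
x_N₂O(eff) = (n_N₂O/√M_N₂O) / (n_N₂O/√M_N₂O + n_CH₄/√M_CH₄)
= (2.66/√44.01) / (2.66/√44.01 + 1.74/√16.04) = 0.4010/(0.4010 + 0.4345) = 0.480.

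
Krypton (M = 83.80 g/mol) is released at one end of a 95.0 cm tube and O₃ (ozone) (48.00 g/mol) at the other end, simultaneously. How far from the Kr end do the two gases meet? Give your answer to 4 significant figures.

40.93 cm

Distances travelled in equal time are proportional to diffusion rates, so d_Kr/d_O₃ = √(M_O₃/M_Kr) = √(48.00/83.80) = 0.7568.
With d_Kr + d_O₃ = 95.0 cm, d_O₃ = 95.0/(1 + 0.7568) = 54.07 cm.
d_Kr = 95.0 − 54.07 = 40.93 cm.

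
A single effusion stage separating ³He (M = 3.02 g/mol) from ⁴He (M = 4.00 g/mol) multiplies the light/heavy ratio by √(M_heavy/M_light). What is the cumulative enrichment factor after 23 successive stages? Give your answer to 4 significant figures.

25.33

Overall factor = α^23 with α = √(4.00/3.02), i.e. (4.00/3.02)^(23/2).
= 1.32450^(23/2) = 25.33.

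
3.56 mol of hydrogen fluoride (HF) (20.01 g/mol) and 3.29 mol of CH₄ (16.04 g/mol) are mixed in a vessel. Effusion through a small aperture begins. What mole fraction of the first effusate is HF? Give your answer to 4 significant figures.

0.4921

The effusion rate of species i is ∝ p_i/√M_i ∝ n_i/√M_i.
Mole fraction of HF in the effusate = (n_HF/√M_HF) / (n_HF/√M_HF + n_CH₄/√M_CH₄)
= (3.56/√20.01) / (3.56/√20.01 + 3.29/√16.04) = 0.7958/(0.7958 + 0.8215) = 0.4921.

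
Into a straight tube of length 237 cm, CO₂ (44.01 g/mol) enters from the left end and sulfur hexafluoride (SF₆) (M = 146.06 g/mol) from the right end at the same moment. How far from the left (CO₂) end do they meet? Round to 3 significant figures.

In equal time, each gas travels a distance ∝ its rate ∝ 1/√M, so d_CO₂/d_SF₆ = √(M_SF₆/M_CO₂) = √(146.06/44.01) = 1.822.
With d_CO₂ + d_SF₆ = 237 cm, d_SF₆ = 237/(1 + 1.822) = 83.99 cm.
d_CO₂ = 237 − 83.99 = 153 cm.

153 cm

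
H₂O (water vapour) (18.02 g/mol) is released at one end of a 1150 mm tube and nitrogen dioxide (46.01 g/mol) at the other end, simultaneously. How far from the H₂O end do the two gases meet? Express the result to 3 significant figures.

Distances travelled in equal time are proportional to diffusion rates, so d_H₂O/d_NO₂ = √(M_NO₂/M_H₂O) = √(46.01/18.02) = 1.598.
With d_H₂O + d_NO₂ = 1150 mm, d_NO₂ = 1150/(1 + 1.598) = 442.7 mm.
d_H₂O = 1150 − 442.7 = 707 mm.

707 mm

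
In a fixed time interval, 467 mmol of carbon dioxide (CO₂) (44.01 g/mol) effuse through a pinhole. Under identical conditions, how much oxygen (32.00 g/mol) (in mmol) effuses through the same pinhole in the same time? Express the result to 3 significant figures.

Since effusion rate ∝ 1/√M, rate_O₂/rate_CO₂ = √(M_CO₂/M_O₂) = √(44.01/32.00) = √1.375 = 1.173.
So the amount for O₂ is 467 × 1.173 = 548 mmol.

548 mmol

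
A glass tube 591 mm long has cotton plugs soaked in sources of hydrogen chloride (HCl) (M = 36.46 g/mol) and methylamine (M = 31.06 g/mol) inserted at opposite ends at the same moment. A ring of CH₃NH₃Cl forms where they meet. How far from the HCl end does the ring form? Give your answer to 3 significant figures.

284 mm

In equal time, each gas travels a distance ∝ its rate ∝ 1/√M, so d_HCl/d_CH₃NH₂ = √(M_CH₃NH₂/M_HCl) = √(31.06/36.46) = 0.9230.
With d_HCl + d_CH₃NH₂ = 591 mm, d_CH₃NH₂ = 591/(1 + 0.9230) = 307.3 mm.
d_HCl = 591 − 307.3 = 284 mm.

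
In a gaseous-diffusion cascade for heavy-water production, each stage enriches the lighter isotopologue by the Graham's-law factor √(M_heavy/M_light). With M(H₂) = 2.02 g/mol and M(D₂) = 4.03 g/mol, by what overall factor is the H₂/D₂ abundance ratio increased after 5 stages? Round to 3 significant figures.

After 5 stages the ratio has grown by (√(4.03/2.02))^5 = (4.03/2.02)^(5/2).
= 1.99505^(5/2) = 5.62.

5.62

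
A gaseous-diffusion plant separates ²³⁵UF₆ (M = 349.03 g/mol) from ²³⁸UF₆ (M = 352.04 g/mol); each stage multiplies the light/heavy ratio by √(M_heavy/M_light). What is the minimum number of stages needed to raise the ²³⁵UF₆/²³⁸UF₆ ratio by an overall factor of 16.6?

655

Single-stage factor α = √(352.04/349.03), so ln α = ½ ln(1.00862) = 0.004293.
Need α^N ≥ 16.6 ⇒ N ≥ ln(16.6) / ln α = 2.809 / 0.004293 = 654.34.
Rounding up, N = 655 stages.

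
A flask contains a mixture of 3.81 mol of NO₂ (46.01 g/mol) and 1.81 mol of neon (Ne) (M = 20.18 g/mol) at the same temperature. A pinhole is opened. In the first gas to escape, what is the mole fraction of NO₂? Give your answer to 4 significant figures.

0.5823

Rate_i ∝ x_i/√M_i (Graham's law weighted by mole fraction), so the effusate composition follows n_i/√M_i.
x_NO₂(eff) = (n_NO₂/√M_NO₂) / (n_NO₂/√M_NO₂ + n_Ne/√M_Ne)
= (3.81/√46.01) / (3.81/√46.01 + 1.81/√20.18) = 0.5617/(0.5617 + 0.4029) = 0.5823.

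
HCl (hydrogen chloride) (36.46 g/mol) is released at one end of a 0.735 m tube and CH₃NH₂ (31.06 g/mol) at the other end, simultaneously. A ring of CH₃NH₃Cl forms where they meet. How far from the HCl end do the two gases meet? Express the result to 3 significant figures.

The fronts meet when d_HCl + d_CH₃NH₂ = L with d_HCl/d_CH₃NH₂ = √(M_CH₃NH₂/M_HCl) (Graham's law). Here √(M_CH₃NH₂/M_HCl) = √(31.06/36.46) = 0.9230.
With d_HCl + d_CH₃NH₂ = 0.735 m, d_CH₃NH₂ = 0.735/(1 + 0.9230) = 0.3822 m.
d_HCl = 0.735 − 0.3822 = 0.353 m.

0.353 m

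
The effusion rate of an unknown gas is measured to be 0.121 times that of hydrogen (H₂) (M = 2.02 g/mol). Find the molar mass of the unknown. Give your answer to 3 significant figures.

By Graham's law, rate_X/rate_H₂ = √(M_H₂/M_X).
0.121 = √(2.02/M_X)
M_X = 2.02 / 0.121² = 2.02 / 0.01464 = 138 g/mol

138 g/mol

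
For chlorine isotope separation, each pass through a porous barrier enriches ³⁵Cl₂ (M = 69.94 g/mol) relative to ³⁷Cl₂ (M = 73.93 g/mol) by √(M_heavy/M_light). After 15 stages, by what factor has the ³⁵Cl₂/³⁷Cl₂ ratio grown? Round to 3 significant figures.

Overall factor = α^15 with α = √(73.93/69.94), i.e. (73.93/69.94)^(15/2).
= 1.05705^(15/2) = 1.52.

1.52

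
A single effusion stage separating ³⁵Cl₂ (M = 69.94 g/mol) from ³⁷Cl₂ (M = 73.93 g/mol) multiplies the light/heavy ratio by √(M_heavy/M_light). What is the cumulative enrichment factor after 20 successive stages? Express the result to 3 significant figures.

1.74

After 20 stages the ratio has grown by (√(73.93/69.94))^20 = (73.93/69.94)^(20/2).
= 1.05705^10 = 1.74.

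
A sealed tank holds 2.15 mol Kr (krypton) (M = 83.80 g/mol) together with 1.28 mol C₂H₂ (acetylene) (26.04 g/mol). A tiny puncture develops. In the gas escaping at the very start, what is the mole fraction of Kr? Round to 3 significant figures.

Rate_i ∝ x_i/√M_i (Graham's law weighted by mole fraction), so the effusate composition follows n_i/√M_i.
Mole fraction of Kr in the effusate = (n_Kr/√M_Kr) / (n_Kr/√M_Kr + n_C₂H₂/√M_C₂H₂)
= (2.15/√83.80) / (2.15/√83.80 + 1.28/√26.04) = 0.2349/(0.2349 + 0.2508) = 0.484.

0.484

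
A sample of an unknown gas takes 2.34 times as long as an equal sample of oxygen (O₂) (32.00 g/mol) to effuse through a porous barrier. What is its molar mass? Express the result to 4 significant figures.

175.2 g/mol

From Graham's law, t_X/t_O₂ = √(M_X/M_O₂).
2.34 = √(M_X/32.00)
M_X = 32.00 × 2.34² = 32.00 × 5.476 = 175.2 g/mol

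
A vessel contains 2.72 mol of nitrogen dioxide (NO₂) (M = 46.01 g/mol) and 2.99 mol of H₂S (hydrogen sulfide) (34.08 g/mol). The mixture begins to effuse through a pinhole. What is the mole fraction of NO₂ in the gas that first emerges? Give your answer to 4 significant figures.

0.4391

The effusion rate of species i is ∝ p_i/√M_i ∝ n_i/√M_i.
Mole fraction of NO₂ in the effusate = (n_NO₂/√M_NO₂) / (n_NO₂/√M_NO₂ + n_H₂S/√M_H₂S)
= (2.72/√46.01) / (2.72/√46.01 + 2.99/√34.08) = 0.4010/(0.4010 + 0.5122) = 0.4391.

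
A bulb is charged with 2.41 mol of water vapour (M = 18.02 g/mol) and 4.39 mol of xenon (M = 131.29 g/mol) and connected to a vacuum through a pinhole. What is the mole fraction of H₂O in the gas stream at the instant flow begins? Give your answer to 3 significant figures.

0.597

Effusion rate of each component ∝ n_i/√M_i (partial pressure × 1/√M).
x_H₂O(eff) = (n_H₂O/√M_H₂O) / (n_H₂O/√M_H₂O + n_Xe/√M_Xe)
= (2.41/√18.02) / (2.41/√18.02 + 4.39/√131.29) = 0.5677/(0.5677 + 0.3831) = 0.597.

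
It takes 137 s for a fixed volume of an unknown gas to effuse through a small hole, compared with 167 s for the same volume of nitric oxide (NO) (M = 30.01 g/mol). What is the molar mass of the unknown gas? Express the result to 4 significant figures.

Graham's law gives t_X/t_NO = √(M_X/M_NO).
137/167 = 0.8204 = √(M_X/30.01)
M_X = 30.01 × 0.8204² = 30.01 × 0.6730 = 20.20 g/mol

20.20 g/mol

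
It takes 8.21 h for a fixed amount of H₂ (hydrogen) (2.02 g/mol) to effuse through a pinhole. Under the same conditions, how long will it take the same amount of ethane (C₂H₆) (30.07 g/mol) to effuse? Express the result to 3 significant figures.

Since effusion rate ∝ 1/√M, t_C₂H₆/t_H₂ = √(M_C₂H₆/M_H₂) = √(30.07/2.02) = √14.89 = 3.858.
So the time for C₂H₆ is 8.21 × 3.858 = 31.7 h.

31.7 h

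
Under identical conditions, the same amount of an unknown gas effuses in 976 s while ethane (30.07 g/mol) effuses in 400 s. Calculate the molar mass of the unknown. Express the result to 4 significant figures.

From Graham's law, t_X/t_C₂H₆ = √(M_X/M_C₂H₆).
976/400 = 2.440 = √(M_X/30.07)
M_X = 30.07 × 2.440² = 30.07 × 5.954 = 179.0 g/mol

179.0 g/mol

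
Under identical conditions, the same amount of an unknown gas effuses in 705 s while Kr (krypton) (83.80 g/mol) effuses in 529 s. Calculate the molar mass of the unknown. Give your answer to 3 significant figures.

149 g/mol

Since effusion rate ∝ 1/√M, t_X/t_Kr = √(M_X/M_Kr).
705/529 = 1.333 = √(M_X/83.80)
M_X = 83.80 × 1.333² = 83.80 × 1.776 = 149 g/mol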